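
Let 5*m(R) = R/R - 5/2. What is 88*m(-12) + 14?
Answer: -62/5 ≈ -12.400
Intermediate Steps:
m(R) = -3/10 (m(R) = (R/R - 5/2)/5 = (1 - 5*½)/5 = (1 - 5/2)/5 = (⅕)*(-3/2) = -3/10)
88*m(-12) + 14 = 88*(-3/10) + 14 = -132/5 + 14 = -62/5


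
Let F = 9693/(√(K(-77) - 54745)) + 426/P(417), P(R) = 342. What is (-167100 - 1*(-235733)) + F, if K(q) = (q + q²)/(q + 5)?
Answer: 3912152/57 - 29079*I*√1973746/986873 ≈ 68634.0 - 41.397*I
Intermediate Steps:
K(q) = (q + q²)/(5 + q)
F = 71/57 - 29079*I*√1973746/986873 (F = 9693/(√(-77*(1 - 77)/(5 - 77) - 54745)) + 426/342 = 9693/(√(-77*(-76)/(-72) - 54745)) + 426*(1/342) = 9693/(√(-77*(-1/72)*(-76) - 54745)) + 71/57 = 9693/(√(-1463/18 - 54745)) + 71/57 = 9693/(√(-986873/18)) + 71/57 = 9693/((I*√1973746/6)) + 71/57 = 9693*(-3*I*√1973746/986873) + 71/57 = -29079*I*√1973746/986873 + 71/57 = 71/57 - 29079*I*√1973746/986873 ≈ 1.2456 - 41.397*I)
(-167100 - 1*(-235733)) + F = (-167100 - 1*(-235733)) + (71/57 - 29079*I*√1973746/986873) = (-167100 + 235733) + (71/57 - 29079*I*√1973746/986873) = 68633 + (71/57 - 29079*I*√1973746/986873) = 3912152/57 - 29079*I*√1973746/986873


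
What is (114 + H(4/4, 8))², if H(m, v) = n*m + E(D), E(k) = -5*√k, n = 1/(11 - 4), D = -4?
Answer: 633501/49 - 15980*I/7 ≈ 12929.0 - 2282.9*I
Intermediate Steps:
n = ⅐ (n = 1/7 = ⅐ ≈ 0.14286)
H(m, v) = -10*I + m/7 (H(m, v) = m/7 - 10*I = -10*I + m/7)
(114 + H(4/4, 8))² = (114 + (-10*I + (4/4)/7))² = (114 + (-10*I + (4*(¼))/7))² = (114 + (-10*I + (⅐)*1))² = (114 + (-10*I + ⅐))² = (114 + (⅐ - 10*I))² = (799/7 - 10*I)²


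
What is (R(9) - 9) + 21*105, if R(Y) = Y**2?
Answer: 2277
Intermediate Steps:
(R(9) - 9) + 21*105 = (9**2 - 9) + 21*105 = (81 - 9) + 2205 = 72 + 2205 = 2277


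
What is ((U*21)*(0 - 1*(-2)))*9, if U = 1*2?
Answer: 756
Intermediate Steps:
U = 2
((U*21)*(0 - 1*(-2)))*9 = ((2*21)*(0 - 1*(-2)))*9 = (42*(0 + 2))*9 = (42*2)*9 = 84*9 = 756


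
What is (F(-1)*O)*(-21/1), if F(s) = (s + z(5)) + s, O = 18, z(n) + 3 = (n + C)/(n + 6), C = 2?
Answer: 18144/11 ≈ 1649.5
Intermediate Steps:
z(n) = -3 + (2 + n)/(6 + n) (z(n) = -3 + (n + 2)/(n + 6) = -3 + (2 + n)/(6 + n))
F(s) = -26/11 + 2*s (F(s) = (s + 2*(-8 - 1*5)/(6 + 5)) + s = (s + 2*(-8 - 5)/11) + s = (s + 2*(1/11)*(-13)) + s = (s - 26/11) + s = (-26/11 + s) + s = -26/11 + 2*s)
(F(-1)*O)*(-21/1) = ((-26/11 + 2*(-1))*18)*(-21/1) = ((-26/11 - 2)*18)*(-21*1) = -48/11*18*(-21) = -864/11*(-21) = 18144/11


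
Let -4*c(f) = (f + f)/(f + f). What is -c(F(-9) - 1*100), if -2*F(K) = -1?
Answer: 1/4 ≈ 0.25000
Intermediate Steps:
F(K) = 1/2 (F(K) = -1/2*(-1) = 1/2)
c(f) = -1/4 (c(f) = -(f + f)/(4*(f + f)) = -2*f/(4*(2*f)) = -2*f*1/(2*f)/4 = -1/4*1 = -1/4)
-c(F(-9) - 1*100) = -1*(-1/4) = 1/4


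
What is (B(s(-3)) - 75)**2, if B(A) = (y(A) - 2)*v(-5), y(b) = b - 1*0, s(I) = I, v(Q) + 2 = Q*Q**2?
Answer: 313600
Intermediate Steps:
v(Q) = -2 + Q**3 (v(Q) = -2 + Q*Q**2 = -2 + Q**3)
y(b) = b (y(b) = b + 0 = b)
B(A) = 254 - 127*A (B(A) = (A - 2)*(-2 + (-5)**3) = (-2 + A)*(-2 - 125) = (-2 + A)*(-127) = 254 - 127*A)
(B(s(-3)) - 75)**2 = ((254 - 127*(-3)) - 75)**2 = ((254 + 381) - 75)**2 = (635 - 75)**2 = 560**2 = 313600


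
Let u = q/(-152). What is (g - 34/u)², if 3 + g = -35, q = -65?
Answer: 58339044/4225 ≈ 13808.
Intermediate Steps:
g = -38 (g = -3 - 35 = -38)
u = 65/152 (u = -65/(-152) = -65*(-1/152) = 65/152 ≈ 0.42763)
(g - 34/u)² = (-38 - 34/65/152)² = (-38 - 34*152/65)² = (-38 - 5168/65)² = (-7638/65)² = 58339044/4225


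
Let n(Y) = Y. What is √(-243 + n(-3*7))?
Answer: 2*I*√66 ≈ 16.248*I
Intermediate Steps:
√(-243 + n(-3*7)) = √(-243 - 3*7) = √(-243 - 21) = √(-264) = 2*I*√66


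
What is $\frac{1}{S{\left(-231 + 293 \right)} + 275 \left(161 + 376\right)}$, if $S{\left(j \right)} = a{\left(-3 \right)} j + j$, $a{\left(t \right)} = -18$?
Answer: $\frac{1}{146621} \approx 6.8203 \cdot 10^{-6}$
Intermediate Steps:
$S{\left(j \right)} = - 17 j$ ($S{\left(j \right)} = - 18 j + j = - 17 j$)
$\frac{1}{S{\left(-231 + 293 \right)} + 275 \left(161 + 376\right)} = \frac{1}{- 17 \left(-231 + 293\right) + 275 \left(161 + 376\right)} = \frac{1}{\left(-17\right) 62 + 275 \cdot 537} = \frac{1}{-1054 + 147675} = \frac{1}{146621}$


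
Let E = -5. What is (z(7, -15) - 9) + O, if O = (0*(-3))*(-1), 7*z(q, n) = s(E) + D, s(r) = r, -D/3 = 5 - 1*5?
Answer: -68/7 ≈ -9.7143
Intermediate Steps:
D = 0 (D = -3*(5 - 1*5) = -3*(5 - 5) = -3*0 = 0)
z(q, n) = -5/7 (z(q, n) = (-5 + 0)/7 = (⅐)*(-5) = -5/7)
O = 0 (O = 0*(-1) = 0)
(z(7, -15) - 9) + O = (-5/7 - 9) + 0 = -68/7 + 0 = -68/7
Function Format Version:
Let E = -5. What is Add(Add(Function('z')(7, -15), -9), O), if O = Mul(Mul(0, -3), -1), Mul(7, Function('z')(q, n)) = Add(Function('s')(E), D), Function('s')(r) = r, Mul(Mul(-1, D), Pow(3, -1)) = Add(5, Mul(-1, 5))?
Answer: Rational(-68, 7) ≈ -9.7143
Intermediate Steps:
D = 0 (D = Mul(-3, Add(5, Mul(-1, 5))) = Mul(-3, Add(5, -5)) = Mul(-3, 0) = 0)
Function('z')(q, n) = Rational(-5, 7) (Function('z')(q, n) = Mul(Rational(1, 7), Add(-5, 0)) = Mul(Rational(1, 7), -5) = Rational(-5, 7))
O = 0 (O = Mul(0, -1) = 0)
Add(Add(Function('z')(7, -15), -9), O) = Add(Add(Rational(-5, 7), -9), 0) = Add(Rational(-68, 7), 0) = Rational(-68, 7)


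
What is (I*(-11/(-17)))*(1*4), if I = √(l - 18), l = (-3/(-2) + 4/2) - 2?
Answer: 22*I*√66/17 ≈ 10.513*I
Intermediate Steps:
l = 3/2 (l = (-3*(-½) + 4*(½)) - 2 = (3/2 + 2) - 2 = 7/2 - 2 = 3/2 ≈ 1.5000)
I = I*√66/2 (I = √(3/2 - 18) = √(-33/2) = I*√66/2 ≈ 4.062*I)
(I*(-11/(-17)))*(1*4) = ((I*√66/2)*(-11/(-17)))*(1*4) = ((I*√66/2)*(-11*(-1/17)))*4 = ((I*√66/2)*(11/17))*4 = (11*I*√66/34)*4 = 22*I*√66/17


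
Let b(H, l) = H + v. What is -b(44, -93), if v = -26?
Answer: -18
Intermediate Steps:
b(H, l) = -26 + H (b(H, l) = H - 26 = -26 + H)
-b(44, -93) = -(-26 + 44) = -1*18 = -18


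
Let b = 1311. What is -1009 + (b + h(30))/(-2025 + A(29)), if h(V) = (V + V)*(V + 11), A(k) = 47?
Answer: -1999573/1978 ≈ -1010.9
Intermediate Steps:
h(V) = 2*V*(11 + V) (h(V) = (2*V)*(11 + V) = 2*V*(11 + V))
-1009 + (b + h(30))/(-2025 + A(29)) = -1009 + (1311 + 2*30*(11 + 30))/(-2025 + 47) = -1009 + (1311 + 2*30*41)/(-1978) = -1009 + (1311 + 2460)*(-1/1978) = -1009 + 3771*(-1/1978) = -1009 - 3771/1978 = -1999573/1978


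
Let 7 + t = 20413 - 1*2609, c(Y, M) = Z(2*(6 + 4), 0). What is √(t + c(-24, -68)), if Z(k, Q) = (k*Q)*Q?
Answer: 37*√13 ≈ 133.41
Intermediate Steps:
Z(k, Q) = k*Q² (Z(k, Q) = (Q*k)*Q = k*Q²)
c(Y, M) = 0 (c(Y, M) = (2*(6 + 4))*0² = (2*10)*0 = 20*0 = 0)
t = 17797 (t = -7 + (20413 - 1*2609) = -7 + (20413 - 2609) = -7 + 17804 = 17797)
√(t + c(-24, -68)) = √(17797 + 0) = √17797 = 37*√13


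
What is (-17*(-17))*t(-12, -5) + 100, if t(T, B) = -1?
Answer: -189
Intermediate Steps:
(-17*(-17))*t(-12, -5) + 100 = -17*(-17)*(-1) + 100 = 289*(-1) + 100 = -289 + 100 = -189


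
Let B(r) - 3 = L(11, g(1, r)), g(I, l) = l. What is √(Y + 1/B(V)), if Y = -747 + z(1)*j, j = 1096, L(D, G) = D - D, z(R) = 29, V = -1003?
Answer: 2*√69834/3 ≈ 176.17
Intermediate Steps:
L(D, G) = 0
B(r) = 3 (B(r) = 3 + 0 = 3)
Y = 31037 (Y = -747 + 29*1096 = -747 + 31784 = 31037)
√(Y + 1/B(V)) = √(31037 + 1/3) = √(31037 + ⅓) = √(93112/3) = 2*√69834/3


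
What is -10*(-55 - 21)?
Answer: 760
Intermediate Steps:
-10*(-55 - 21) = -10*(-76) = 760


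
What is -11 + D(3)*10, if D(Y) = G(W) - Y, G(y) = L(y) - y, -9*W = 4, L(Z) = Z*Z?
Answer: -2801/81 ≈ -34.580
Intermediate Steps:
L(Z) = Z**2
W = -4/9 (W = -1/9*4 = -4/9 ≈ -0.44444)
G(y) = y**2 - y
D(Y) = 52/81 - Y (D(Y) = -4*(-1 - 4/9)/9 - Y = -4/9*(-13/9) - Y = 52/81 - Y)
-11 + D(3)*10 = -11 + (52/81 - 1*3)*10 = -11 + (52/81 - 3)*10 = -11 - 191/81*10 = -11 - 1910/81 = -2801/81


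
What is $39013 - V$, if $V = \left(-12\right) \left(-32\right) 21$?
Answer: $30949$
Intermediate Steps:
$V = 8064$ ($V = 384 \cdot 21 = 8064$)
$39013 - V = 39013 - 8064 = 30949$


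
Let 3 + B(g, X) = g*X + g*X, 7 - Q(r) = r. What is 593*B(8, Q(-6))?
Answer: 121565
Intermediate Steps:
Q(r) = 7 - r
B(g, X) = -3 + 2*X*g (B(g, X) = -3 + (g*X + g*X) = -3 + (X*g + X*g) = -3 + 2*X*g)
593*B(8, Q(-6)) = 593*(-3 + 2*(7 - 1*(-6))*8) = 593*(-3 + 2*(7 + 6)*8) = 593*(-3 + 2*13*8) = 593*(-3 + 208) = 593*205 = 121565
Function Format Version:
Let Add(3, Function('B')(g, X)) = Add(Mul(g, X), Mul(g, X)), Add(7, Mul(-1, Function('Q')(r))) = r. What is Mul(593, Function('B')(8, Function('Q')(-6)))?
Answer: 121565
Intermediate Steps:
Function('Q')(r) = Add(7, Mul(-1, r))
Function('B')(g, X) = Add(-3, Mul(2, X, g)) (Function('B')(g, X) = Add(-3, Add(Mul(g, X), Mul(g, X))) = Add(-3, Add(Mul(X, g), Mul(X, g))) = Add(-3, Mul(2, X, g)))
Mul(593, Function('B')(8, Function('Q')(-6))) = Mul(593, Add(-3, Mul(2, Add(7, Mul(-1, -6)), 8))) = Mul(593, Add(-3, Mul(2, Add(7, 6), 8))) = Mul(593, Add(-3, Mul(2, 13, 8))) = Mul(593, Add(-3, 208)) = Mul(593, 205) = 121565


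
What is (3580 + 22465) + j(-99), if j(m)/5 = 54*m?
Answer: -685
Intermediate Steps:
j(m) = 270*m (j(m) = 5*(54*m) = 270*m)
(3580 + 22465) + j(-99) = (3580 + 22465) + 270*(-99) = 26045 - 26730 = -685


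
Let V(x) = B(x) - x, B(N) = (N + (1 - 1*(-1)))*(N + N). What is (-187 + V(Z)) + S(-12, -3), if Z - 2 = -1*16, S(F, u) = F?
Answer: 151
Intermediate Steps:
B(N) = 2*N*(2 + N) (B(N) = (N + (1 + 1))*(2*N) = (N + 2)*(2*N) = (2 + N)*(2*N) = 2*N*(2 + N))
Z = -14 (Z = 2 - 1*16 = 2 - 16 = -14)
V(x) = -x + 2*x*(2 + x) (V(x) = 2*x*(2 + x) - x = -x + 2*x*(2 + x))
(-187 + V(Z)) + S(-12, -3) = (-187 - 14*(3 + 2*(-14))) - 12 = (-187 - 14*(3 - 28)) - 12 = (-187 - 14*(-25)) - 12 = (-187 + 350) - 12 = 163 - 12 = 151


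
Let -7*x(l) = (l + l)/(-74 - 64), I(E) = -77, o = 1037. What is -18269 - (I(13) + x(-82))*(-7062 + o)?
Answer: -233393752/483 ≈ -4.8322e+5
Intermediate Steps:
x(l) = l/483 (x(l) = -(l + l)/(7*(-74 - 64)) = -2*l/(7*(-138)) = -2*l*(-1)/(7*138) = -(-1)*l/483 = l/483)
-18269 - (I(13) + x(-82))*(-7062 + o) = -18269 - (-77 + (1/483)*(-82))*(-7062 + 1037) = -18269 - (-77 - 82/483)*(-6025) = -18269 - (-37273)*(-6025)/483 = -18269 - 1*224569825/483 = -18269 - 224569825/483 = -233393752/483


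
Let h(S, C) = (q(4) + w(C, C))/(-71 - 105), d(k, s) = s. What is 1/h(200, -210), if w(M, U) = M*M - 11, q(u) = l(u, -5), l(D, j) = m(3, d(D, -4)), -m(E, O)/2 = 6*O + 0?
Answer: -176/44137 ≈ -0.0039876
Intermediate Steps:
m(E, O) = -12*O (m(E, O) = -2*(6*O + 0) = -12*O)
l(D, j) = 48 (l(D, j) = -12*(-4) = 48)
q(u) = 48
w(M, U) = -11 + M² (w(M, U) = M² - 11 = -11 + M²)
h(S, C) = -37/176 - C²/176 (h(S, C) = (48 + (-11 + C²))/(-71 - 105) = (37 + C²)/(-176) = (37 + C²)*(-1/176) = -37/176 - C²/176)
1/h(200, -210) = 1/(-37/176 - 1/176*(-210)²) = 1/(-37/176 - 1/176*44100) = 1/(-37/176 - 11025/44) = 1/(-44137/176) = -176/44137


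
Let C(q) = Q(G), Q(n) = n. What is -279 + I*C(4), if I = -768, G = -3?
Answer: 2025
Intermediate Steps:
C(q) = -3
-279 + I*C(4) = -279 - 768*(-3) = -279 + 2304 = 2025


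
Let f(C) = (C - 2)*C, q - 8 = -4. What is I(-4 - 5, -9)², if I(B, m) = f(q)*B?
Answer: 5184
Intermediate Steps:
q = 4 (q = 8 - 4 = 4)
f(C) = C*(-2 + C) (f(C) = (-2 + C)*C = C*(-2 + C))
I(B, m) = 8*B (I(B, m) = (4*(-2 + 4))*B = (4*2)*B = 8*B)
I(-4 - 5, -9)² = (8*(-4 - 5))² = (8*(-9))² = (-72)² = 5184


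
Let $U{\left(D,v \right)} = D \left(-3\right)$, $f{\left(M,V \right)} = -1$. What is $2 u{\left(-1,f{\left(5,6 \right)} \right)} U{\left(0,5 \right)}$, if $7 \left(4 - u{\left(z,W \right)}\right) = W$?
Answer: $0$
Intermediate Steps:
$U{\left(D,v \right)} = - 3 D$
$u{\left(z,W \right)} = 4 - \frac{W}{7}$
$2 u{\left(-1,f{\left(5,6 \right)} \right)} U{\left(0,5 \right)} = 2 \left(4 - - \frac{1}{7}\right) \left(\left(-3\right) 0\right) = 2 \left(4 + \frac{1}{7}\right) 0 = 2 \cdot \frac{29}{7} \cdot 0 = \frac{58}{7} \cdot 0 = 0$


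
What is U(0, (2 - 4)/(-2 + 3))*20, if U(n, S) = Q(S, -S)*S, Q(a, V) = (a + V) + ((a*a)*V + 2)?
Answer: -400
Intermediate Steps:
Q(a, V) = 2 + V + a + V*a² (Q(a, V) = (V + a) + (a²*V + 2) = (V + a) + (V*a² + 2) = (V + a) + (2 + V*a²) = 2 + V + a + V*a²)
U(n, S) = S*(2 - S³) (U(n, S) = (2 - S + S + (-S)*S²)*S = (2 - S + S - S³)*S = (2 - S³)*S = S*(2 - S³))
U(0, (2 - 4)/(-2 + 3))*20 = (((2 - 4)/(-2 + 3))*(2 - ((2 - 4)/(-2 + 3))³))*20 = ((-2/1)*(2 - (-2/1)³))*20 = ((-2*1)*(2 - (-2*1)³))*20 = -2*(2 - 1*(-2)³)*20 = -2*(2 - 1*(-8))*20 = -2*(2 + 8)*20 = -2*10*20 = -20*20 = -400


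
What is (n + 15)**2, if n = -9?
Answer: 36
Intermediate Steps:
(n + 15)**2 = (-9 + 15)**2 = 6**2 = 36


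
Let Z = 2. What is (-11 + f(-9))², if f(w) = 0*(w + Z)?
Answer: 121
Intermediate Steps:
f(w) = 0 (f(w) = 0*(w + 2) = 0*(2 + w) = 0)
(-11 + f(-9))² = (-11 + 0)² = (-11)² = 121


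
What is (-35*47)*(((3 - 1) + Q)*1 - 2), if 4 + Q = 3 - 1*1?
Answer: 3290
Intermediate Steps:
Q = -2 (Q = -4 + (3 - 1*1) = -4 + (3 - 1) = -4 + 2 = -2)
(-35*47)*(((3 - 1) + Q)*1 - 2) = (-35*47)*(((3 - 1) - 2)*1 - 2) = -1645*((2 - 2)*1 - 2) = -1645*(0*1 - 2) = -1645*(0 - 2) = -1645*(-2) = 3290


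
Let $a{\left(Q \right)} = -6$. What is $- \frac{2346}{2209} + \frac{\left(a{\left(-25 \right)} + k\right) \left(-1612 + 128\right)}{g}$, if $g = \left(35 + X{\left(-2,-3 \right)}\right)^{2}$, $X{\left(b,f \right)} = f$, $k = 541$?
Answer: $- \frac{439053941}{565504} \approx -776.39$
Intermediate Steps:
$g = 1024$ ($g = \left(35 - 3\right)^{2} = 32^{2} = 1024$)
$- \frac{2346}{2209} + \frac{\left(a{\left(-25 \right)} + k\right) \left(-1612 + 128\right)}{g} = - \frac{2346}{2209} + \frac{\left(-6 + 541\right) \left(-1612 + 128\right)}{1024} = \left(-2346\right) \frac{1}{2209} + 535 \left(-1484\right) \frac{1}{1024} = - \frac{2346}{2209} - \frac{198485}{256} = - \frac{439053941}{565504}$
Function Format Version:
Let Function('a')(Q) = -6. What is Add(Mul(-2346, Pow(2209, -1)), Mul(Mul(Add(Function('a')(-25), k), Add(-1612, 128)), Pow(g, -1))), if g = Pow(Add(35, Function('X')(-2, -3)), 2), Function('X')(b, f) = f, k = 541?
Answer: Rational(-439053941, 565504) ≈ -776.39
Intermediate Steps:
g = 1024 (g = Pow(Add(35, -3), 2) = Pow(32, 2) = 1024)
Add(Mul(-2346, Pow(2209, -1)), Mul(Mul(Add(Function('a')(-25), k), Add(-1612, 128)), Pow(g, -1))) = Add(Mul(-2346, Pow(2209, -1)), Mul(Mul(Add(-6, 541), Add(-1612, 128)), Pow(1024, -1))) = Add(Mul(-2346, Rational(1, 2209)), Mul(Mul(535, -1484), Rational(1, 1024))) = Add(Rational(-2346, 2209), Mul(-793940, Rational(1, 1024))) = Add(Rational(-2346, 2209), Rational(-198485, 256)) = Rational(-439053941, 565504)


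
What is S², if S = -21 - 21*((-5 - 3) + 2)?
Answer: 11025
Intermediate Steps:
S = 105 (S = -21 - 21*(-8 + 2) = -21 - 21*(-6) = -21 + 126 = 105)
S² = 105² = 11025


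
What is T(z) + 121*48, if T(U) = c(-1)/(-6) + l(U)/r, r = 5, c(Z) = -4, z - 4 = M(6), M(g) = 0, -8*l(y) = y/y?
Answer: 697037/120 ≈ 5808.6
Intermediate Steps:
l(y) = -1/8 (l(y) = -y/(8*y) = -1/8*1 = -1/8)
z = 4 (z = 4 + 0 = 4)
T(U) = 77/120 (T(U) = -4/(-6) - 1/8/5 = -4*(-1/6) - 1/8*1/5 = 2/3 - 1/40 = 77/120)
T(z) + 121*48 = 77/120 + 121*48 = 77/120 + 5808 = 697037/120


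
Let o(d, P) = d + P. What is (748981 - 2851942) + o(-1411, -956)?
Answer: -2105328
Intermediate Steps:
o(d, P) = P + d
(748981 - 2851942) + o(-1411, -956) = (748981 - 2851942) + (-956 - 1411) = -2102961 - 2367 = -2105328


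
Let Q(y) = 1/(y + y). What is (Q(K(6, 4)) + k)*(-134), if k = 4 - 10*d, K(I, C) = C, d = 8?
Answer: 40669/4 ≈ 10167.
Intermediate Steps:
Q(y) = 1/(2*y)
k = -76 (k = 4 - 10*8 = 4 - 80 = -76)
(Q(K(6, 4)) + k)*(-134) = ((½)/4 - 76)*(-134) = ((½)*(¼) - 76)*(-134) = (⅛ - 76)*(-134) = -607/8*(-134) = 40669/4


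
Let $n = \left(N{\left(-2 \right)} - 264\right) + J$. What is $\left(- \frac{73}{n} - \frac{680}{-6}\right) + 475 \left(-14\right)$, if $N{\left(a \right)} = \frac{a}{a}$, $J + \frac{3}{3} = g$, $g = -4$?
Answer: $- \frac{5255261}{804} \approx -6536.4$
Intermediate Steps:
$J = -5$ ($J = -1 - 4 = -5$)
$N{\left(a \right)} = 1$
$n = -268$ ($n = \left(1 - 264\right) - 5 = -263 - 5 = -268$)
$\left(- \frac{73}{n} - \frac{680}{-6}\right) + 475 \left(-14\right) = \left(- \frac{73}{-268} - \frac{680}{-6}\right) + 475 \left(-14\right) = \left(\left(-73\right) \left(- \frac{1}{268}\right) - - \frac{340}{3}\right) - 6650 = \left(\frac{73}{268} + \frac{340}{3}\right) - 6650 = \frac{91339}{804} - 6650 = - \frac{5255261}{804}$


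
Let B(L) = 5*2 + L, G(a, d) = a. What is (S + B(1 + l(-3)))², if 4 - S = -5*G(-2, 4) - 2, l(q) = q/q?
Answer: 64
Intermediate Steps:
l(q) = 1
S = -4 (S = 4 - (-5*(-2) - 2) = 4 - (10 - 2) = 4 - 1*8 = 4 - 8 = -4)
B(L) = 10 + L
(S + B(1 + l(-3)))² = (-4 + (10 + (1 + 1)))² = (-4 + (10 + 2))² = (-4 + 12)² = 8² = 64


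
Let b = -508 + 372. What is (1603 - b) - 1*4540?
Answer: -2801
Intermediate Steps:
b = -136
(1603 - b) - 1*4540 = (1603 - 1*(-136)) - 1*4540 = (1603 + 136) - 4540 = 1739 - 4540 = -2801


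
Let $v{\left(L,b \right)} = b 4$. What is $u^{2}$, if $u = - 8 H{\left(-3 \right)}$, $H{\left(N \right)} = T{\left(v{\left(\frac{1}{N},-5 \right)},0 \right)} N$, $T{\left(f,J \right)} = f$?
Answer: $230400$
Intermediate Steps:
$v{\left(L,b \right)} = 4 b$
$H{\left(N \right)} = - 20 N$ ($H{\left(N \right)} = 4 \left(-5\right) N = - 20 N$)
$u = -480$ ($u = - 8 \left(\left(-20\right) \left(-3\right)\right) = \left(-8\right) 60 = -480$)
$u^{2} = \left(-480\right)^{2} = 230400$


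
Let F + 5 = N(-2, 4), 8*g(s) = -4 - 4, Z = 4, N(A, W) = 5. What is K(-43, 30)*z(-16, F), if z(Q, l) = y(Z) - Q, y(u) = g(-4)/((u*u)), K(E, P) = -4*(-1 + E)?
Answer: 2805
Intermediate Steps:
g(s) = -1 (g(s) = (-4 - 4)/8 = (1/8)*(-8) = -1)
K(E, P) = 4 - 4*E
y(u) = -1/u**2 (y(u) = -1/(u*u) = -1/(u**2) = -1/u**2)
F = 0 (F = -5 + 5 = 0)
z(Q, l) = -1/16 - Q (z(Q, l) = -1/4**2 - Q = -1*1/16 - Q = -1/16 - Q)
K(-43, 30)*z(-16, F) = (4 - 4*(-43))*(-1/16 - 1*(-16)) = (4 + 172)*(-1/16 + 16) = 176*(255/16) = 2805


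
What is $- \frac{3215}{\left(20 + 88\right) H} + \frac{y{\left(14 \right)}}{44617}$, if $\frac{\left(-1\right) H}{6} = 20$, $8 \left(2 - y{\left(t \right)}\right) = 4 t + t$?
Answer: $\frac{28671235}{115647264} \approx 0.24792$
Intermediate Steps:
$y{\left(t \right)} = 2 - \frac{5 t}{8}$ ($y{\left(t \right)} = 2 - \frac{4 t + t}{8} = 2 - \frac{5 t}{8}$)
$H = -120$ ($H = \left(-6\right) 20 = -120$)
$- \frac{3215}{\left(20 + 88\right) H} + \frac{y{\left(14 \right)}}{44617} = - \frac{3215}{\left(20 + 88\right) \left(-120\right)} + \frac{2 - \frac{35}{4}}{44617} = - \frac{3215}{108 \left(-120\right)} + \left(2 - \frac{35}{4}\right) \frac{1}{44617} = - \frac{3215}{-12960} - \frac{27}{178468} = \left(-3215\right) \left(- \frac{1}{12960}\right) - \frac{27}{178468} = \frac{643}{2592} - \frac{27}{178468} = \frac{28671235}{115647264}$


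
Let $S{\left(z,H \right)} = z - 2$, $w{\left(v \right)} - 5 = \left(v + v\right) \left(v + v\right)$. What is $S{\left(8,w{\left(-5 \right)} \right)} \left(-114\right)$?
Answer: $-684$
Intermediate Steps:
$w{\left(v \right)} = 5 + 4 v^{2}$ ($w{\left(v \right)} = 5 + \left(v + v\right) \left(v + v\right) = 5 + 2 v 2 v = 5 + 4 v^{2}$)
$S{\left(z,H \right)} = -2 + z$ ($S{\left(z,H \right)} = z - 2 = -2 + z$)
$S{\left(8,w{\left(-5 \right)} \right)} \left(-114\right) = \left(-2 + 8\right) \left(-114\right) = 6 \left(-114\right) = -684$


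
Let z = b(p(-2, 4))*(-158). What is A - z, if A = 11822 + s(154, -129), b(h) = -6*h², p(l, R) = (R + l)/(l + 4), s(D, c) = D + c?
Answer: 10899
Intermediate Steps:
p(l, R) = (R + l)/(4 + l)
z = 948 (z = -6*((4 - 2)/(4 - 2))²*(-158) = -6*1²*(-158) = -6*1*(-158) = -6*(-158) = 948)
A = 11847 (A = 11822 + (154 - 129) = 11822 + 25 = 11847)
A - z = 11847 - 1*948 = 11847 - 948 = 10899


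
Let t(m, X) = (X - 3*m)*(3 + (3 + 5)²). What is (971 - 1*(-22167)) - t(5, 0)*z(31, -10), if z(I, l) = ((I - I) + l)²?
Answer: 123638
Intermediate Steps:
z(I, l) = l² (z(I, l) = (0 + l)² = l²)
t(m, X) = -201*m + 67*X (t(m, X) = (X - 3*m)*(3 + 8²) = (X - 3*m)*(3 + 64) = (X - 3*m)*67 = -201*m + 67*X)
(971 - 1*(-22167)) - t(5, 0)*z(31, -10) = (971 - 1*(-22167)) - (-201*5 + 67*0)*(-10)² = (971 + 22167) - (-1005 + 0)*100 = 23138 - (-1005)*100 = 23138 - 1*(-100500) = 23138 + 100500 = 123638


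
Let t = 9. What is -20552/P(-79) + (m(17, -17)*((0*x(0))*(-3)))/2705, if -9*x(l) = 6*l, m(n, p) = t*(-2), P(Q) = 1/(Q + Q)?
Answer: 3247216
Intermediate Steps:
P(Q) = 1/(2*Q)
m(n, p) = -18 (m(n, p) = 9*(-2) = -18)
x(l) = -2*l/3
-20552/P(-79) + (m(17, -17)*((0*x(0))*(-3)))/2705 = -20552/((½)/(-79)) - 18*0*(-⅔*0)*(-3)/2705 = -20552/((½)*(-1/79)) - 18*0*0*(-3)*(1/2705) = -20552/(-1/158) - 0*(-3)*(1/2705) = -20552*(-158) - 18*0*(1/2705) = 3247216 + 0*(1/2705) = 3247216 + 0 = 3247216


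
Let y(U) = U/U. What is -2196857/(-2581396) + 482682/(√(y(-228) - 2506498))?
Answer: 2196857/2581396 - 160894*I*√177/7021 ≈ 0.85103 - 304.88*I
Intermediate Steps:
y(U) = 1
-2196857/(-2581396) + 482682/(√(y(-228) - 2506498)) = -2196857/(-2581396) + 482682/(√(1 - 2506498)) = -2196857*(-1/2581396) + 482682/(√(-2506497)) = 2196857/2581396 + 482682/((119*I*√177)) = 2196857/2581396 + 482682*(-I*√177/21063) = 2196857/2581396 - 160894*I*√177/7021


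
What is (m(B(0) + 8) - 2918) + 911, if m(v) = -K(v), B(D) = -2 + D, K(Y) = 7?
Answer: -2014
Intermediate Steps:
m(v) = -7 (m(v) = -1*7 = -7)
(m(B(0) + 8) - 2918) + 911 = (-7 - 2918) + 911 = -2925 + 911 = -2014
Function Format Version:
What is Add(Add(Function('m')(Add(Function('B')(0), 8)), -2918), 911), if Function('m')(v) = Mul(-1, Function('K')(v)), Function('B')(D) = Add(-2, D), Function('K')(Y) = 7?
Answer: -2014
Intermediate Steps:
Function('m')(v) = -7 (Function('m')(v) = Mul(-1, 7) = -7)
Add(Add(Function('m')(Add(Function('B')(0), 8)), -2918), 911) = Add(Add(-7, -2918), 911) = Add(-2925, 911) = -2014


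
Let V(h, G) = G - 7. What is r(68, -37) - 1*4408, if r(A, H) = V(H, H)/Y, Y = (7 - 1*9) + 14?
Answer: -13235/3 ≈ -4411.7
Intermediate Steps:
Y = 12 (Y = (7 - 9) + 14 = -2 + 14 = 12)
V(h, G) = -7 + G
r(A, H) = -7/12 + H/12 (r(A, H) = (-7 + H)/12 = (-7 + H)*(1/12) = -7/12 + H/12)
r(68, -37) - 1*4408 = (-7/12 + (1/12)*(-37)) - 1*4408 = (-7/12 - 37/12) - 4408 = -11/3 - 4408 = -13235/3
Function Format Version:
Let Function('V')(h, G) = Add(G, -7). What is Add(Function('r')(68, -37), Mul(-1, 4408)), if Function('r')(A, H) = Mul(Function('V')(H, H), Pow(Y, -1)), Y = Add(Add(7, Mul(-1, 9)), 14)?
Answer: Rational(-13235, 3) ≈ -4411.7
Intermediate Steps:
Y = 12 (Y = Add(Add(7, -9), 14) = Add(-2, 14) = 12)
Function('V')(h, G) = Add(-7, G)
Function('r')(A, H) = Add(Rational(-7, 12), Mul(Rational(1, 12), H)) (Function('r')(A, H) = Mul(Add(-7, H), Pow(12, -1)) = Mul(Add(-7, H), Rational(1, 12)) = Add(Rational(-7, 12), Mul(Rational(1, 12), H)))
Add(Function('r')(68, -37), Mul(-1, 4408)) = Add(Add(Rational(-7, 12), Mul(Rational(1, 12), -37)), Mul(-1, 4408)) = Add(Add(Rational(-7, 12), Rational(-37, 12)), -4408) = Add(Rational(-11, 3), -4408) = Rational(-13235, 3)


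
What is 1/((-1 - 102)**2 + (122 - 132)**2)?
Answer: 1/10709 ≈ 9.3379e-5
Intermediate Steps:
1/((-1 - 102)**2 + (122 - 132)**2) = 1/((-103)**2 + (-10)**2) = 1/(10609 + 100) = 1/10709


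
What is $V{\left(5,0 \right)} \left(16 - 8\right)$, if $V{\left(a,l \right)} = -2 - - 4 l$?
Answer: $-16$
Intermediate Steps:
$V{\left(a,l \right)} = -2 + 4 l$
$V{\left(5,0 \right)} \left(16 - 8\right) = \left(-2 + 4 \cdot 0\right) \left(16 - 8\right) = \left(-2 + 0\right) 8 = \left(-2\right) 8 = -16$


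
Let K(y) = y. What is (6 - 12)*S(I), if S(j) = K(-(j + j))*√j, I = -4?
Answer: -96*I ≈ -96.0*I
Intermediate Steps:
S(j) = -2*j^(3/2) (S(j) = (-(j + j))*√j = (-2*j)*√j = -2*j^(3/2))
(6 - 12)*S(I) = (6 - 12)*(-(-16)*I) = -(-12)*(-8*I) = -96*I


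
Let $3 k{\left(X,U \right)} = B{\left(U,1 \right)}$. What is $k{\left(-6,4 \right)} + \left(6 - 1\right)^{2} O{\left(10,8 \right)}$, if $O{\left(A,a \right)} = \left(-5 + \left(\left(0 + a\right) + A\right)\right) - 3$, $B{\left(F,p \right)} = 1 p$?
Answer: $\frac{751}{3} \approx 250.33$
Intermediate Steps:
$B{\left(F,p \right)} = p$
$k{\left(X,U \right)} = \frac{1}{3}$ ($k{\left(X,U \right)} = \frac{1}{3} \cdot 1 = \frac{1}{3}$)
$O{\left(A,a \right)} = -8 + A + a$ ($O{\left(A,a \right)} = \left(-5 + \left(a + A\right)\right) - 3 = \left(-5 + \left(A + a\right)\right) - 3 = \left(-5 + A + a\right) - 3 = -8 + A + a$)
$k{\left(-6,4 \right)} + \left(6 - 1\right)^{2} O{\left(10,8 \right)} = \frac{1}{3} + \left(6 - 1\right)^{2} \left(-8 + 10 + 8\right) = \frac{1}{3} + 5^{2} \cdot 10 = \frac{1}{3} + 25 \cdot 10 = \frac{1}{3} + 250 = \frac{751}{3}$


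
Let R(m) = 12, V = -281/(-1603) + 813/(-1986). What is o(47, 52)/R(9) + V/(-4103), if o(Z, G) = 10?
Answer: 494811844/593733567 ≈ 0.83339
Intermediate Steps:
V = -248391/1061186 (V = -281*(-1/1603) + 813*(-1/1986) = 281/1603 - 271/662 = -248391/1061186 ≈ -0.23407)
o(47, 52)/R(9) + V/(-4103) = 10/12 - 248391/1061186/(-4103) = 10*(1/12) - 248391/1061186*(-1/4103) = 5/6 + 22581/395822378 = 494811844/593733567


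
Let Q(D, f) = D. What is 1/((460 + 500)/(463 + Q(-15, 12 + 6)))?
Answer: 7/15 ≈ 0.46667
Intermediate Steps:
1/((460 + 500)/(463 + Q(-15, 12 + 6))) = 1/((460 + 500)/(463 - 15)) = 1/(960/448) = 1/(960*(1/448)) = 1/(15/7) = 7/15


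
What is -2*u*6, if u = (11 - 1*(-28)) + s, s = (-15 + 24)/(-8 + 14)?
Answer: -486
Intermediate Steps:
s = 3/2 (s = 9/6 = 9*(⅙) = 3/2 ≈ 1.5000)
u = 81/2 (u = (11 - 1*(-28)) + 3/2 = (11 + 28) + 3/2 = 39 + 3/2 = 81/2 ≈ 40.500)
-2*u*6 = -81*6 = -2*243 = -486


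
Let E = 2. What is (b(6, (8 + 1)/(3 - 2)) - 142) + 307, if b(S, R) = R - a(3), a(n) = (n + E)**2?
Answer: 149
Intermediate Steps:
a(n) = (2 + n)**2 (a(n) = (n + 2)**2 = (2 + n)**2)
b(S, R) = -25 + R (b(S, R) = R - (2 + 3)**2 = R - 1*5**2 = R - 1*25 = R - 25 = -25 + R)
(b(6, (8 + 1)/(3 - 2)) - 142) + 307 = ((-25 + (8 + 1)/(3 - 2)) - 142) + 307 = ((-25 + 9/1) - 142) + 307 = ((-25 + 9*1) - 142) + 307 = ((-25 + 9) - 142) + 307 = (-16 - 142) + 307 = -158 + 307 = 149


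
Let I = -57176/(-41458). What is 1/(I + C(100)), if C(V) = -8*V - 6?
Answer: -20729/16678986 ≈ -0.0012428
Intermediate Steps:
I = 28588/20729 (I = -57176*(-1/41458) = 28588/20729 ≈ 1.3791)
C(V) = -6 - 8*V
1/(I + C(100)) = 1/(28588/20729 + (-6 - 8*100)) = 1/(28588/20729 + (-6 - 800)) = 1/(28588/20729 - 806) = 1/(-16678986/20729) = -20729/16678986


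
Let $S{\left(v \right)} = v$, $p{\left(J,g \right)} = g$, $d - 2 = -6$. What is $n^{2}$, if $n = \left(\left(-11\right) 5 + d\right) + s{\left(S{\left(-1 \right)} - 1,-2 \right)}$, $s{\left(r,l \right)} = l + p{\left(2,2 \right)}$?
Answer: $3481$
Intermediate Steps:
$d = -4$ ($d = 2 - 6 = -4$)
$s{\left(r,l \right)} = 2 + l$ ($s{\left(r,l \right)} = l + 2 = 2 + l$)
$n = -59$ ($n = \left(\left(-11\right) 5 - 4\right) + \left(2 - 2\right) = \left(-55 - 4\right) + 0 = -59 + 0 = -59$)
$n^{2} = \left(-59\right)^{2} = 3481$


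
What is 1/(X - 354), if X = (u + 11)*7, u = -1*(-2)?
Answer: -1/263 ≈ -0.0038023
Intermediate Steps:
u = 2
X = 91 (X = (2 + 11)*7 = 13*7 = 91)
1/(X - 354) = 1/(91 - 354) = 1/(-263) = -1/263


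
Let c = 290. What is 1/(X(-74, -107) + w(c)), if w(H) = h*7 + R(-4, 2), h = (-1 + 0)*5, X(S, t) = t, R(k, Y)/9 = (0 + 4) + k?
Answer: -1/142 ≈ -0.0070423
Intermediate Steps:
R(k, Y) = 36 + 9*k (R(k, Y) = 9*((0 + 4) + k) = 9*(4 + k) = 36 + 9*k)
h = -5 (h = -1*5 = -5)
w(H) = -35 (w(H) = -5*7 + (36 + 9*(-4)) = -35 + (36 - 36) = -35 + 0 = -35)
1/(X(-74, -107) + w(c)) = 1/(-107 - 35) = 1/(-142) = -1/142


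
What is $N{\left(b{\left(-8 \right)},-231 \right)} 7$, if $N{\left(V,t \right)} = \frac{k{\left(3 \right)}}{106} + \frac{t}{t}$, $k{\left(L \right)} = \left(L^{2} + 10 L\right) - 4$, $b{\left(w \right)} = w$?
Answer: $\frac{987}{106} \approx 9.3113$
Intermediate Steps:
$k{\left(L \right)} = -4 + L^{2} + 10 L$
$N{\left(V,t \right)} = \frac{141}{106}$ ($N{\left(V,t \right)} = \frac{-4 + 3^{2} + 10 \cdot 3}{106} + \frac{t}{t} = \left(-4 + 9 + 30\right) \frac{1}{106} + 1 = 35 \cdot \frac{1}{106} + 1 = \frac{35}{106} + 1 = \frac{141}{106}$)
$N{\left(b{\left(-8 \right)},-231 \right)} 7 = \frac{141}{106} \cdot 7 = \frac{987}{106}$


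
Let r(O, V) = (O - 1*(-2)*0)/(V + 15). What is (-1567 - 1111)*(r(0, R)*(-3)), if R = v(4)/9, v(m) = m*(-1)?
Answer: 0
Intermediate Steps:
v(m) = -m
R = -4/9 (R = -1*4/9 = -4*⅑ = -4/9 ≈ -0.44444)
r(O, V) = O/(15 + V) (r(O, V) = (O + 2*0)/(15 + V) = (O + 0)/(15 + V) = O/(15 + V))
(-1567 - 1111)*(r(0, R)*(-3)) = (-1567 - 1111)*((0/(15 - 4/9))*(-3)) = -2678*0/(131/9)*(-3) = -2678*0*(9/131)*(-3) = -0*(-3) = -2678*0 = 0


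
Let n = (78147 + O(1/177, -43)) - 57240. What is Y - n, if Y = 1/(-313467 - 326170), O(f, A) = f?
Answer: -2367002304157/113215749 ≈ -20907.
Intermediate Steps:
n = 3700540/177 (n = (78147 + 1/177) - 57240 = 13832020/177 - 57240 = 3700540/177 ≈ 20907.)
Y = -1/639637 (Y = 1/(-639637) = -1/639637 ≈ -1.5634e-6)
Y - n = -1/639637 - 1*3700540/177 = -1/639637 - 3700540/177 = -2367002304157/113215749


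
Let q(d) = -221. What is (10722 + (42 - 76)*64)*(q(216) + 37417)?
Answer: 317877016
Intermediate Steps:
(10722 + (42 - 76)*64)*(q(216) + 37417) = (10722 + (42 - 76)*64)*(-221 + 37417) = (10722 - 34*64)*37196 = (10722 - 2176)*37196 = 8546*37196 = 317877016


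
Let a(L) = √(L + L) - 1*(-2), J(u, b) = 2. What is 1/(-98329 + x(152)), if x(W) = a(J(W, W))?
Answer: -1/98325 ≈ -1.0170e-5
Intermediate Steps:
a(L) = 2 + √2*√L (a(L) = √(2*L) + 2 = √2*√L + 2 = 2 + √2*√L)
x(W) = 4 (x(W) = 2 + √2*√2 = 2 + 2 = 4)
1/(-98329 + x(152)) = 1/(-98329 + 4) = 1/(-98325) = -1/98325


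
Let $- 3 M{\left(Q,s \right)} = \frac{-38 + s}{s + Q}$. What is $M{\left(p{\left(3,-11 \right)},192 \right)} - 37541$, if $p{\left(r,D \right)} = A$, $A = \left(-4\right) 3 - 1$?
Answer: $- \frac{20159671}{537} \approx -37541.0$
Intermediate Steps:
$A = -13$ ($A = -12 - 1 = -13$)
$p{\left(r,D \right)} = -13$
$M{\left(Q,s \right)} = - \frac{-38 + s}{3 \left(Q + s\right)}$ ($M{\left(Q,s \right)} = - \frac{\left(-38 + s\right) \frac{1}{s + Q}}{3} = - \frac{\left(-38 + s\right) \frac{1}{Q + s}}{3} = - \frac{\frac{1}{Q + s} \left(-38 + s\right)}{3} = - \frac{-38 + s}{3 \left(Q + s\right)}$)
$M{\left(p{\left(3,-11 \right)},192 \right)} - 37541 = \frac{38 - 192}{3 \left(-13 + 192\right)} - 37541 = \frac{38 - 192}{3 \cdot 179} - 37541 = \frac{1}{3} \cdot \frac{1}{179} \left(-154\right) - 37541 = - \frac{154}{537} - 37541 = - \frac{20159671}{537}$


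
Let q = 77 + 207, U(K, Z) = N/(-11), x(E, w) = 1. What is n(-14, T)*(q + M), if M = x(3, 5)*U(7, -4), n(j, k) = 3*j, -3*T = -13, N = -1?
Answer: -131250/11 ≈ -11932.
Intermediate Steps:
T = 13/3 (T = -⅓*(-13) = 13/3 ≈ 4.3333)
U(K, Z) = 1/11 (U(K, Z) = -1/(-11) = -1*(-1/11) = 1/11)
M = 1/11 (M = 1*(1/11) = 1/11 ≈ 0.090909)
q = 284
n(-14, T)*(q + M) = (3*(-14))*(284 + 1/11) = -42*3125/11 = -131250/11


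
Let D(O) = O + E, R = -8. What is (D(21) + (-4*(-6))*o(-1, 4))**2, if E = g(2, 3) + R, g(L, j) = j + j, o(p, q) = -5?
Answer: 10201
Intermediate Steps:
g(L, j) = 2*j
E = -2 (E = 2*3 - 8 = 6 - 8 = -2)
D(O) = -2 + O (D(O) = O - 2 = -2 + O)
(D(21) + (-4*(-6))*o(-1, 4))**2 = ((-2 + 21) - 4*(-6)*(-5))**2 = (19 + 24*(-5))**2 = (19 - 120)**2 = (-101)**2 = 10201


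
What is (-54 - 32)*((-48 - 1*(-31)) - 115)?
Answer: 11352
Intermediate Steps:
(-54 - 32)*((-48 - 1*(-31)) - 115) = -86*((-48 + 31) - 115) = -86*(-17 - 115) = -86*(-132) = 11352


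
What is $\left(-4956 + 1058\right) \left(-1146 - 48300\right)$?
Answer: $192740508$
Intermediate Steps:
$\left(-4956 + 1058\right) \left(-1146 - 48300\right) = \left(-3898\right) \left(-49446\right) = 192740508$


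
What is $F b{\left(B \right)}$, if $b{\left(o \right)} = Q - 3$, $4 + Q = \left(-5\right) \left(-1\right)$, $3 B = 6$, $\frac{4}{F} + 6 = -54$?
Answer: $\frac{2}{15} \approx 0.13333$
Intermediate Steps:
$F = - \frac{1}{15}$ ($F = \frac{4}{-6 - 54} = \frac{4}{-60} = 4 \left(- \frac{1}{60}\right) = - \frac{1}{15} \approx -0.066667$)
$B = 2$ ($B = \frac{1}{3} \cdot 6 = 2$)
$Q = 1$ ($Q = -4 - -5 = -4 + 5 = 1$)
$b{\left(o \right)} = -2$ ($b{\left(o \right)} = 1 - 3 = -2$)
$F b{\left(B \right)} = \left(- \frac{1}{15}\right) \left(-2\right) = \frac{2}{15}$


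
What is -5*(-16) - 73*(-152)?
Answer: 11176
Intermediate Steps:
-5*(-16) - 73*(-152) = 80 + 11096 = 11176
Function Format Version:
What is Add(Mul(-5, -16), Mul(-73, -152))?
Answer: 11176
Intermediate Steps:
Add(Mul(-5, -16), Mul(-73, -152)) = Add(80, 11096) = 11176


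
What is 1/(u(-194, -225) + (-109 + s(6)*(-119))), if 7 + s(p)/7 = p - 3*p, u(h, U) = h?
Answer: 1/15524 ≈ 6.4416e-5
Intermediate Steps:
s(p) = -49 - 14*p (s(p) = -49 + 7*(p - 3*p) = -49 + 7*(-2*p) = -49 - 14*p)
1/(u(-194, -225) + (-109 + s(6)*(-119))) = 1/(-194 + (-109 + (-49 - 14*6)*(-119))) = 1/(-194 + (-109 + (-49 - 84)*(-119))) = 1/(-194 + (-109 - 133*(-119))) = 1/(-194 + (-109 + 15827)) = 1/(-194 + 15718) = 1/15524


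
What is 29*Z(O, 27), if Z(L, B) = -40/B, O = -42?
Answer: -1160/27 ≈ -42.963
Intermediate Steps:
29*Z(O, 27) = 29*(-40/27) = -1160/27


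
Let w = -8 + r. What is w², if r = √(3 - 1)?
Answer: (8 - √2)² ≈ 43.373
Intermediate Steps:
r = √2 ≈ 1.4142
w = -8 + √2 ≈ -6.5858
w² = (-8 + √2)²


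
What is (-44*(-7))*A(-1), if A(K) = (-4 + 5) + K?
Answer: 0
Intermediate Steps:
A(K) = 1 + K
(-44*(-7))*A(-1) = (-44*(-7))*(1 - 1) = 308*0 = 0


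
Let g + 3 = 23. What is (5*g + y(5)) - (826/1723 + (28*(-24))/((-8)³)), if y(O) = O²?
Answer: 3396601/27568 ≈ 123.21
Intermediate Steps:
g = 20 (g = -3 + 23 = 20)
(5*g + y(5)) - (826/1723 + (28*(-24))/((-8)³)) = (5*20 + 5²) - (826/1723 + (28*(-24))/((-8)³)) = (100 + 25) - (826*(1/1723) - 672/(-512)) = 125 - (826/1723 - 672*(-1/512)) = 125 - (826/1723 + 21/16) = 125 - 1*49399/27568 = 125 - 49399/27568 = 3396601/27568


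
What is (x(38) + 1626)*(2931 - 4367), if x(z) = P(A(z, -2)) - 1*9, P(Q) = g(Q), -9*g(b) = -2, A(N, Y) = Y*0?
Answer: -20900980/9 ≈ -2.3223e+6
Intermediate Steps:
A(N, Y) = 0
g(b) = 2/9 (g(b) = -⅑*(-2) = 2/9)
P(Q) = 2/9
x(z) = -79/9 (x(z) = 2/9 - 1*9 = 2/9 - 9 = -79/9)
(x(38) + 1626)*(2931 - 4367) = (-79/9 + 1626)*(2931 - 4367) = (14555/9)*(-1436) = -20900980/9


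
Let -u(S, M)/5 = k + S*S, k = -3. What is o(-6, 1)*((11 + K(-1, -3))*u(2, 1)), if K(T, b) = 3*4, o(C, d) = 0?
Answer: 0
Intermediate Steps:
K(T, b) = 12
u(S, M) = 15 - 5*S² (u(S, M) = -5*(-3 + S*S) = -5*(-3 + S²) = 15 - 5*S²)
o(-6, 1)*((11 + K(-1, -3))*u(2, 1)) = 0*((11 + 12)*(15 - 5*2²)) = 0*(23*(15 - 5*4)) = 0*(23*(15 - 20)) = 0*(23*(-5)) = 0*(-115) = 0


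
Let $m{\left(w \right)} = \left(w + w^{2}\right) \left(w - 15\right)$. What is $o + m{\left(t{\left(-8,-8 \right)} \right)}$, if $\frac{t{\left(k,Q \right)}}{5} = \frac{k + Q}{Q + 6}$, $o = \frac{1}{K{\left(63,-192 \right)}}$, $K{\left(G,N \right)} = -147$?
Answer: $\frac{6026999}{147} \approx 41000.0$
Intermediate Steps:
$o = - \frac{1}{147}$ ($o = \frac{1}{-147} = - \frac{1}{147} \approx -0.0068027$)
$t{\left(k,Q \right)} = \frac{5 \left(Q + k\right)}{6 + Q}$ ($t{\left(k,Q \right)} = 5 \frac{k + Q}{Q + 6} = 5 \frac{Q + k}{6 + Q} = \frac{5 \left(Q + k\right)}{6 + Q}$)
$m{\left(w \right)} = \left(-15 + w\right) \left(w + w^{2}\right)$ ($m{\left(w \right)} = \left(w + w^{2}\right) \left(-15 + w\right) = \left(-15 + w\right) \left(w + w^{2}\right)$)
$o + m{\left(t{\left(-8,-8 \right)} \right)} = - \frac{1}{147} + \frac{5 \left(-8 - 8\right)}{6 - 8} \left(-15 + \left(\frac{5 \left(-8 - 8\right)}{6 - 8}\right)^{2} - 14 \frac{5 \left(-8 - 8\right)}{6 - 8}\right) = - \frac{1}{147} + 5 \frac{1}{-2} \left(-16\right) \left(-15 + \left(5 \frac{1}{-2} \left(-16\right)\right)^{2} - 14 \cdot 5 \frac{1}{-2} \left(-16\right)\right) = - \frac{1}{147} + 5 \left(- \frac{1}{2}\right) \left(-16\right) \left(-15 + \left(5 \left(- \frac{1}{2}\right) \left(-16\right)\right)^{2} - 14 \cdot 5 \left(- \frac{1}{2}\right) \left(-16\right)\right) = - \frac{1}{147} + 40 \left(-15 + 40^{2} - 560\right) = - \frac{1}{147} + 40 \left(-15 + 1600 - 560\right) = - \frac{1}{147} + 40 \cdot 1025 = - \frac{1}{147} + 41000 = \frac{6026999}{147}$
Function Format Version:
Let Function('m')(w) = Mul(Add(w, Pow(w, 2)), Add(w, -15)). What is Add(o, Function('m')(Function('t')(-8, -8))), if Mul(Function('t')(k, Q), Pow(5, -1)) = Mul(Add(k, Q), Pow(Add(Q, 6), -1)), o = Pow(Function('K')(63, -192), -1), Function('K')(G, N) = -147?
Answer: Rational(6026999, 147) ≈ 41000.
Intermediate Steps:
o = Rational(-1, 147) (o = Pow(-147, -1) = Rational(-1, 147) ≈ -0.0068027)
Function('t')(k, Q) = Mul(5, Pow(Add(6, Q), -1), Add(Q, k)) (Function('t')(k, Q) = Mul(5, Mul(Add(k, Q), Pow(Add(Q, 6), -1))) = Mul(5, Mul(Add(Q, k), Pow(Add(6, Q), -1))) = Mul(5, Mul(Pow(Add(6, Q), -1), Add(Q, k))) = Mul(5, Pow(Add(6, Q), -1), Add(Q, k)))
Function('m')(w) = Mul(Add(-15, w), Add(w, Pow(w, 2))) (Function('m')(w) = Mul(Add(w, Pow(w, 2)), Add(-15, w)) = Mul(Add(-15, w), Add(w, Pow(w, 2))))
Add(o, Function('m')(Function('t')(-8, -8))) = Add(Rational(-1, 147), Mul(Mul(5, Pow(Add(6, -8), -1), Add(-8, -8)), Add(-15, Pow(Mul(5, Pow(Add(6, -8), -1), Add(-8, -8)), 2), Mul(-14, Mul(5, Pow(Add(6, -8), -1), Add(-8, -8)))))) = Add(Rational(-1, 147), Mul(Mul(5, Pow(-2, -1), -16), Add(-15, Pow(Mul(5, Pow(-2, -1), -16), 2), Mul(-14, Mul(5, Pow(-2, -1), -16))))) = Add(Rational(-1, 147), Mul(Mul(5, Rational(-1, 2), -16), Add(-15, Pow(Mul(5, Rational(-1, 2), -16), 2), Mul(-14, Mul(5, Rational(-1, 2), -16))))) = Add(Rational(-1, 147), Mul(40, Add(-15, Pow(40, 2), Mul(-14, 40)))) = Add(Rational(-1, 147), Mul(40, Add(-15, 1600, -560))) = Add(Rational(-1, 147), Mul(40, 1025)) = Add(Rational(-1, 147), 41000) = Rational(6026999, 147)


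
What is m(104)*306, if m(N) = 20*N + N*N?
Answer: 3946176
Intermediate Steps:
m(N) = N² + 20*N (m(N) = 20*N + N² = N² + 20*N)
m(104)*306 = (104*(20 + 104))*306 = (104*124)*306 = 12896*306 = 3946176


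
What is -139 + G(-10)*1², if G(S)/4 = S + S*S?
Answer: 221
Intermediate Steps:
G(S) = 4*S + 4*S² (G(S) = 4*(S + S*S) = 4*(S + S²) = 4*S + 4*S²)
-139 + G(-10)*1² = -139 + (4*(-10)*(1 - 10))*1² = -139 + (4*(-10)*(-9))*1 = -139 + 360*1 = -139 + 360 = 221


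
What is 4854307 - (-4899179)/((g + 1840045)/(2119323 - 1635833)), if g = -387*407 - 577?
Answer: 10533449402123/1681959 ≈ 6.2626e+6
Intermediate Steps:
g = -158086 (g = -157509 - 577 = -158086)
4854307 - (-4899179)/((g + 1840045)/(2119323 - 1635833)) = 4854307 - (-4899179)/((-158086 + 1840045)/(2119323 - 1635833)) = 4854307 - (-4899179)/(1681959/483490) = 4854307 - (-4899179)/(1681959*(1/483490)) = 4854307 - (-4899179)/1681959/483490 = 4854307 - (-4899179)*483490/1681959 = 4854307 - 1*(-2368704054710/1681959) = 4854307 + 2368704054710/1681959 = 10533449402123/1681959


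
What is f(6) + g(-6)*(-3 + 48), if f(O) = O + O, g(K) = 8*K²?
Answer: 12972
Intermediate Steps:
f(O) = 2*O
f(6) + g(-6)*(-3 + 48) = 2*6 + (8*(-6)²)*(-3 + 48) = 12 + (8*36)*45 = 12 + 288*45 = 12 + 12960 = 12972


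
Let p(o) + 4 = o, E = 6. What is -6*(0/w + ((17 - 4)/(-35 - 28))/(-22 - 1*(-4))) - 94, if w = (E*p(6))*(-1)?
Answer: -17779/189 ≈ -94.069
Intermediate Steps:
p(o) = -4 + o
w = -12 (w = (6*(-4 + 6))*(-1) = (6*2)*(-1) = 12*(-1) = -12)
-6*(0/w + ((17 - 4)/(-35 - 28))/(-22 - 1*(-4))) - 94 = -6*(0/(-12) + ((17 - 4)/(-35 - 28))/(-22 - 1*(-4))) - 94 = -6*(0*(-1/12) + (13/(-63))/(-22 + 4)) - 94 = -6*(0 + (13*(-1/63))/(-18)) - 94 = -6*(0 - 13/63*(-1/18)) - 94 = -6*(0 + 13/1134) - 94 = -6*13/1134 - 94 = -13/189 - 94 = -17779/189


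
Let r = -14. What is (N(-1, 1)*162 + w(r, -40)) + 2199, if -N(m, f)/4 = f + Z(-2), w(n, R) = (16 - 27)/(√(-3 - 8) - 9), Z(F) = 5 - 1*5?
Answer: 142791/92 + 11*I*√11/92 ≈ 1552.1 + 0.39655*I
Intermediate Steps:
Z(F) = 0 (Z(F) = 5 - 5 = 0)
w(n, R) = -11/(-9 + I*√11) (w(n, R) = -11/(√(-11) - 9) = -11/(I*√11 - 9) = -11/(-9 + I*√11))
N(m, f) = -4*f (N(m, f) = -4*(f + 0) = -4*f)
(N(-1, 1)*162 + w(r, -40)) + 2199 = (-4*1*162 + (99/92 + 11*I*√11/92)) + 2199 = (-4*162 + (99/92 + 11*I*√11/92)) + 2199 = (-648 + (99/92 + 11*I*√11/92)) + 2199 = (-59517/92 + 11*I*√11/92) + 2199 = 142791/92 + 11*I*√11/92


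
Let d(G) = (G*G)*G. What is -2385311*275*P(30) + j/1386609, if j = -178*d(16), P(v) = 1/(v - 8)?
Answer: -82687343968151/2773218 ≈ -2.9816e+7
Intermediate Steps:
P(v) = 1/(-8 + v)
d(G) = G³ (d(G) = G²*G = G³)
j = -729088 (j = -178*16³ = -178*4096 = -729088)
-2385311*275*P(30) + j/1386609 = -2385311*275/(-8 + 30) - 729088/1386609 = -2385311*275/22 - 729088*1/1386609 = -2385311*275*(1/22) - 729088/1386609 = -2385311/(1/(25/2)) - 729088/1386609 = -2385311/2/25 - 729088/1386609 = -2385311*25/2 - 729088/1386609 = -59632775/2 - 729088/1386609 = -82687343968151/2773218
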